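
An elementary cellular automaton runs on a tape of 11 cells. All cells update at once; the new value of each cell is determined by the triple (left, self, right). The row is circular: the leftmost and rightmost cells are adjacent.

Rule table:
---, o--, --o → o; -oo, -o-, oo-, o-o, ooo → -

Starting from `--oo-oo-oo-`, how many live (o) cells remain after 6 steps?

8

oo--------o
--oooooooo-
oo--------o  (repeats step 1; period 2)
step 6: --oooooooo-
count of o: 8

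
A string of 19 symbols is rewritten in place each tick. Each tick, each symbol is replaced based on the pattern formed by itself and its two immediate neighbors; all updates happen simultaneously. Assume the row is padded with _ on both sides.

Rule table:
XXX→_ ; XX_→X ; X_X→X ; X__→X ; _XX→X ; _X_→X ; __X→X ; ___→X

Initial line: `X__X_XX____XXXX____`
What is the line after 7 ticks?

XXXXXXXXXXXX__XXXXX

tick 1: XXXXXXXXXXXX__XXXXX
tick 2: X__________XXXX___X
tick 3: XXXXXXXXXXXX__XXXXX  (repeats tick 1; period 2)
tick 7: XXXXXXXXXXXX__XXXXX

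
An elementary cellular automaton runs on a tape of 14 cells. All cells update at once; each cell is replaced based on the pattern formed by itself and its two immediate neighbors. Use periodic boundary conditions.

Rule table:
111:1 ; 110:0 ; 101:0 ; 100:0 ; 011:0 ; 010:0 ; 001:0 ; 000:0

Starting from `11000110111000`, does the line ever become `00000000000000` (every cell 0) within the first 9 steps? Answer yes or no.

yes

00000000010000
00000000000000
all cells are 0 at step 2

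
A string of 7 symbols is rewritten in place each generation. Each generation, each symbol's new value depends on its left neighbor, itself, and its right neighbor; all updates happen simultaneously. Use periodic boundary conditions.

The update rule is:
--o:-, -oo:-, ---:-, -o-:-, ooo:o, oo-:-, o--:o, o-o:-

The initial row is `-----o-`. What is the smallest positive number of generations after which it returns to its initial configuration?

7

generation 1: ------o
generation 2: o------
generation 3: -o-----
generation 4: --o----
generation 5: ---o---
generation 6: ----o--
generation 7: -----o-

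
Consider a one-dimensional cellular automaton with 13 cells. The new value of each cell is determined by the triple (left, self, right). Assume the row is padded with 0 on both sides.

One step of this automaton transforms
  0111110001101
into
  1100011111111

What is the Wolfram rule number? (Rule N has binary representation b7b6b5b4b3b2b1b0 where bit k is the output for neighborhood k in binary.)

127

position 2: 111 → 0  (bit 7 = 0)
position 5: 110 → 1  (bit 6 = 1)
position 11: 101 → 1  (bit 5 = 1)
position 6: 100 → 1  (bit 4 = 1)
position 1: 011 → 1  (bit 3 = 1)
position 12: 010 → 1  (bit 2 = 1)
position 0: 001 → 1  (bit 1 = 1)
position 7: 000 → 1  (bit 0 = 1)
bits b7..b0 = 01111111 = 127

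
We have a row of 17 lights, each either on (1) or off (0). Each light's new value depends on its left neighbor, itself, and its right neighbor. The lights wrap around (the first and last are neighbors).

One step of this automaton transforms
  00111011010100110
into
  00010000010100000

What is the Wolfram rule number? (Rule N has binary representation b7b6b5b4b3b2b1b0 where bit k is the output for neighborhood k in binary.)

132

position 3: 111 → 1  (bit 7 = 1)
position 4: 110 → 0  (bit 6 = 0)
position 5: 101 → 0  (bit 5 = 0)
position 12: 100 → 0  (bit 4 = 0)
position 2: 011 → 0  (bit 3 = 0)
position 9: 010 → 1  (bit 2 = 1)
position 1: 001 → 0  (bit 1 = 0)
position 0: 000 → 0  (bit 0 = 0)
bits b7..b0 = 10000100 = 132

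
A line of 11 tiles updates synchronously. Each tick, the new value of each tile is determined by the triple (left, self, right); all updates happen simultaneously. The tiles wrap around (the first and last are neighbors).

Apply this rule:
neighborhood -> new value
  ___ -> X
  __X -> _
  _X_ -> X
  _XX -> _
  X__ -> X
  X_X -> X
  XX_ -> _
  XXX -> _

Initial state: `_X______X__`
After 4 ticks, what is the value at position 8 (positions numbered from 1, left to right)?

_

_XXXXXX_XXX
X______X___
XXXXXX_XXX_
______X___X
position 8 holds _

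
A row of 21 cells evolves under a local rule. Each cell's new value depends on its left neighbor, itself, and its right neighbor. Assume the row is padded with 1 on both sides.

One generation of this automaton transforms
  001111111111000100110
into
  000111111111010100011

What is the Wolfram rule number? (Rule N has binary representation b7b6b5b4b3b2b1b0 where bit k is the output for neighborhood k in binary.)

position 3: 111 → 1  (bit 7 = 1)
position 11: 110 → 1  (bit 6 = 1)
position 20: 101 → 1  (bit 5 = 1)
position 0: 100 → 0  (bit 4 = 0)
position 2: 011 → 0  (bit 3 = 0)
position 15: 010 → 1  (bit 2 = 1)
position 1: 001 → 0  (bit 1 = 0)
position 13: 000 → 1  (bit 0 = 1)
bits b7..b0 = 11100101 = 229

229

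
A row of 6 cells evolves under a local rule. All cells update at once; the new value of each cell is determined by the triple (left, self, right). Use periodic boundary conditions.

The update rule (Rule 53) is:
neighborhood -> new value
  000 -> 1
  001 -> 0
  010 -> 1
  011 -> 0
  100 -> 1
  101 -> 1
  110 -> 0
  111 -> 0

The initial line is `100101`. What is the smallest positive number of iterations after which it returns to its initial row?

010110
011001
100101

3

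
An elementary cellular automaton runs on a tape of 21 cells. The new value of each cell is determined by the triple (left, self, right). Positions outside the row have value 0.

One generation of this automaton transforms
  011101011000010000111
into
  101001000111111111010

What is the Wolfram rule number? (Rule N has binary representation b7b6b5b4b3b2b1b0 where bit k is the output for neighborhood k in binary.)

151

position 2: 111 → 1  (bit 7 = 1)
position 3: 110 → 0  (bit 6 = 0)
position 4: 101 → 0  (bit 5 = 0)
position 9: 100 → 1  (bit 4 = 1)
position 1: 011 → 0  (bit 3 = 0)
position 5: 010 → 1  (bit 2 = 1)
position 0: 001 → 1  (bit 1 = 1)
position 10: 000 → 1  (bit 0 = 1)
bits b7..b0 = 10010111 = 151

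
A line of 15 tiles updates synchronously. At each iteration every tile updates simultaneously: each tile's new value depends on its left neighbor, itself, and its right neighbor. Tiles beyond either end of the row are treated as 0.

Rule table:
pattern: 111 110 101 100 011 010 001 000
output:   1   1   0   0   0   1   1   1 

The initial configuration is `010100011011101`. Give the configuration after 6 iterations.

110101101001101
010100101010101
110101101010101
010100101010101  (repeats iteration 2; period 2)
iteration 6: 010100101010101

010100101010101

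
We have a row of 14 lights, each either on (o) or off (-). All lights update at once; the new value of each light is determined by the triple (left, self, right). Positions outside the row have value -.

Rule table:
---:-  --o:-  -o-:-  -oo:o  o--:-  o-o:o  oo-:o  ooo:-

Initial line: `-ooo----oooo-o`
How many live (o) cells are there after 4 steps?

2

-o-o----o--oo-
--o--------oo-
-----------oo-
-----------oo-
count of o: 2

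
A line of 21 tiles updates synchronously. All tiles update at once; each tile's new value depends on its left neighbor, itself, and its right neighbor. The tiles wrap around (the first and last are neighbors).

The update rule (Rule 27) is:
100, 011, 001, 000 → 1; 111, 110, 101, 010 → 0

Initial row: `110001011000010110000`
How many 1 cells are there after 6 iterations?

101110010111100101111
001001100100011001000
110111011011110110111
000100010010000100100
111011101101111011011
000010001001000010010
count of 1: 5

5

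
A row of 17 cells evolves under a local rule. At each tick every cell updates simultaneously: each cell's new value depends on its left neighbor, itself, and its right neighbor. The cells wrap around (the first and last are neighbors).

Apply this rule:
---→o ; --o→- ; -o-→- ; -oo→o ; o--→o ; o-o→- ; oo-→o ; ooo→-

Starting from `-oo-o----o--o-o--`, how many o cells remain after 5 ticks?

-oo--ooo--o----oo
-ooo-o-oo--ooo-oo
-o-o---ooo-o-o-oo
----oo-o-o-----oo
ooo-oo----oooo-oo
count of o: 11

11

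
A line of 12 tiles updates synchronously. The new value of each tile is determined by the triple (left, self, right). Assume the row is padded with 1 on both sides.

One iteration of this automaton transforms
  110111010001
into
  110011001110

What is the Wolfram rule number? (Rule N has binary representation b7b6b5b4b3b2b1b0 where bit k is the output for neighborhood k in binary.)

position 0: 111 → 1  (bit 7 = 1)
position 1: 110 → 1  (bit 6 = 1)
position 2: 101 → 0  (bit 5 = 0)
position 8: 100 → 1  (bit 4 = 1)
position 3: 011 → 0  (bit 3 = 0)
position 7: 010 → 0  (bit 2 = 0)
position 10: 001 → 1  (bit 1 = 1)
position 9: 000 → 1  (bit 0 = 1)
bits b7..b0 = 11010011 = 211

211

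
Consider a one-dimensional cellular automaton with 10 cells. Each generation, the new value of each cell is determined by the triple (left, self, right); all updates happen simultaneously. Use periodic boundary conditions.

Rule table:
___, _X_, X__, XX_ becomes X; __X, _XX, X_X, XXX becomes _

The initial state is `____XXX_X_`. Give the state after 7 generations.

XXX___X_XX
__XXX_X___
X___X_XXXX
XXX_X_____
__X_XXXXX_
X_X_____XX
X_XXXXX___

X_XXXXX___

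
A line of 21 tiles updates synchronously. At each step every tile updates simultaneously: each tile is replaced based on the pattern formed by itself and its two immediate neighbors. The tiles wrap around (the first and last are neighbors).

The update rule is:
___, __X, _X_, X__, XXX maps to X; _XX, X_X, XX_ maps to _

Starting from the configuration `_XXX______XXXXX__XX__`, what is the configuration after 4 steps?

XXXX______XXXXXX_XXX_

step 1: X_X_XXXXXX_XXX_XX__XX
step 2: __X__XXXX___X____XX_X
step 3: XXXXX_XX_XXXXXXXX___X
step 4: XXXX______XXXXXX_XXX_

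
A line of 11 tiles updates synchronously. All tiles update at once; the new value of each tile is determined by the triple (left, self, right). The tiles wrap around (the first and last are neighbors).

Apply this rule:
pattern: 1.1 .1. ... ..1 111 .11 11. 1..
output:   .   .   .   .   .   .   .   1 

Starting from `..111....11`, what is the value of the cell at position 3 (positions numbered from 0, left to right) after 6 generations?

.

generation 1: 1....1.....
generation 2: .1....1....
generation 3: ..1....1...
generation 4: ...1....1..
generation 5: ....1....1.
generation 6: .....1....1
position 3 holds .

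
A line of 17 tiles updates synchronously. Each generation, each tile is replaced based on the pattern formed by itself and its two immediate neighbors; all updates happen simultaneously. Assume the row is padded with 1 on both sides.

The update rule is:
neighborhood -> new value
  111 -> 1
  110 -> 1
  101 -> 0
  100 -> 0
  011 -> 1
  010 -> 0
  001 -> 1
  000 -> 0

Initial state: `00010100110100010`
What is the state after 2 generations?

00100001110000100
01000011110001001

01000011110001001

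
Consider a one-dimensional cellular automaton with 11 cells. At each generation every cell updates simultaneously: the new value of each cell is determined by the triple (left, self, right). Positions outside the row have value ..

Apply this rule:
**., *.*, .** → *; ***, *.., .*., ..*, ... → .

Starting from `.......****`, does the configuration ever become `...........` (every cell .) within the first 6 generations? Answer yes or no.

generation 1: .......*..*
generation 2: ...........
all cells are . at generation 2

yes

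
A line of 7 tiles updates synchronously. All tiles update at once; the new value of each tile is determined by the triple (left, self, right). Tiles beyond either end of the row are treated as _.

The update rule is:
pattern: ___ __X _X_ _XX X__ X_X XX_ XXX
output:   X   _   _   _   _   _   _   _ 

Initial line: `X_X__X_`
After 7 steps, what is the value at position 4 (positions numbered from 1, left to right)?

_______
XXXXXXX
_______  (repeats step 1; period 2)
step 7: _______
position 4 holds _

_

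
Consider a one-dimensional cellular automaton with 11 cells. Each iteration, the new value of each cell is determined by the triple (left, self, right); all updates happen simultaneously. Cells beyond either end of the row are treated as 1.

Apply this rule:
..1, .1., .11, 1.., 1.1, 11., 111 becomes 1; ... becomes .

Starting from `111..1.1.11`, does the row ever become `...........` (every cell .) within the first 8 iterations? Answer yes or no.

no

iteration 1: 11111111111
iteration 2: 11111111111  (fixed point — unchanged through iteration 8)
iteration 8 is 11111111111, still not uniform .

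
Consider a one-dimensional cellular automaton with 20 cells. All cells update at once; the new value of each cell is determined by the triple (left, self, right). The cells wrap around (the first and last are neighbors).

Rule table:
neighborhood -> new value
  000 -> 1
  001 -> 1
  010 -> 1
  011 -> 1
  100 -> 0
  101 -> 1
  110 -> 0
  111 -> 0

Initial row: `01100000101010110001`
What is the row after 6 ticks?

11000001100000000000

11001111111111100111
00011000000000001100
11110011111111111001
00000110000000000011
01111100111111111110
11000001100000000000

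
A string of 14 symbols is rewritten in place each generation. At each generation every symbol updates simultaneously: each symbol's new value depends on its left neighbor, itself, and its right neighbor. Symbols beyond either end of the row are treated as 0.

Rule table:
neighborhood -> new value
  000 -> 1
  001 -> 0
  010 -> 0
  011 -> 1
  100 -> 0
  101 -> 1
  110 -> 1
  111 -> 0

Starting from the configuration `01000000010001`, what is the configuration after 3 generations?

11100100100100

00011111000100
11010001010001
11100100100100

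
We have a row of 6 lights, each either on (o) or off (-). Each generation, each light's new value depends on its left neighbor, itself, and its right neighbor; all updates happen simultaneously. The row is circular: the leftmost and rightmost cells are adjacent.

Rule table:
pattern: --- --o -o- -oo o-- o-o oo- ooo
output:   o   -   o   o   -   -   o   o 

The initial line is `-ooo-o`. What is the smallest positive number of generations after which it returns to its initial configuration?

generation 1: -ooo-o

1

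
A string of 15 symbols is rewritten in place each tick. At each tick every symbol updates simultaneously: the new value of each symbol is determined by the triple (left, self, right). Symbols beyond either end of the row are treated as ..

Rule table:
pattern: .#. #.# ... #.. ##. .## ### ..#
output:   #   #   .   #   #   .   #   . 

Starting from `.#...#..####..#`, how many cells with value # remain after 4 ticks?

7

tick 1: .##..##..####.#
tick 2: ..##..##..#####
tick 3: ...##..##..####
tick 4: ....##..##..###
count of #: 7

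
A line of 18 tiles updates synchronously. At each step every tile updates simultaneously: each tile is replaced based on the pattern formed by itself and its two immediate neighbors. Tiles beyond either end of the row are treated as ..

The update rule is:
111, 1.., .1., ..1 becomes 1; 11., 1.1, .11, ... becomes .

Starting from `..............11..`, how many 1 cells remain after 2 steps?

.............1..1.
............111111
count of 1: 6

6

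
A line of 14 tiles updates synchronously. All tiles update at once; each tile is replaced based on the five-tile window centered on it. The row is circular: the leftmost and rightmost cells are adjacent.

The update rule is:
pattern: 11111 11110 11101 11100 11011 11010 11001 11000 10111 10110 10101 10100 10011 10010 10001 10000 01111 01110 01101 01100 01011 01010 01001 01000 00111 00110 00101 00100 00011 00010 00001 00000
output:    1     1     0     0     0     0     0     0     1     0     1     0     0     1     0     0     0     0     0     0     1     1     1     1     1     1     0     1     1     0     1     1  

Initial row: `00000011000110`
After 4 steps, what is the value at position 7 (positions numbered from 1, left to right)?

step 1: 01111110001100
step 2: 11011100011000
step 3: 10010000110001
step 4: 00111011100011
position 7 holds 1

1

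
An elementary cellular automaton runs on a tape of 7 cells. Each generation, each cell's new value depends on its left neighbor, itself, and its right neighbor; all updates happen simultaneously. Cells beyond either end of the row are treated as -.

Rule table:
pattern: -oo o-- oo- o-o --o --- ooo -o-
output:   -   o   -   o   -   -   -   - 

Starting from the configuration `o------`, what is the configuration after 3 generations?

-o-----
--o----
---o---

---o---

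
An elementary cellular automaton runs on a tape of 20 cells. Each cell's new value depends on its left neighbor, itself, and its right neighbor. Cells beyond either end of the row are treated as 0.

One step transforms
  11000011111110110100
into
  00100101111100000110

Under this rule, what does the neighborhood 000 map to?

At position 3 the neighborhood is 000; the next row has 0 there.

0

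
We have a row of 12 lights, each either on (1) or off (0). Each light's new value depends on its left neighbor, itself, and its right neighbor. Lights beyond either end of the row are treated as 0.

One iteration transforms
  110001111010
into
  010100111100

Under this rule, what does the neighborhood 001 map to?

0

At position 4 the neighborhood is 001; the next row has 0 there.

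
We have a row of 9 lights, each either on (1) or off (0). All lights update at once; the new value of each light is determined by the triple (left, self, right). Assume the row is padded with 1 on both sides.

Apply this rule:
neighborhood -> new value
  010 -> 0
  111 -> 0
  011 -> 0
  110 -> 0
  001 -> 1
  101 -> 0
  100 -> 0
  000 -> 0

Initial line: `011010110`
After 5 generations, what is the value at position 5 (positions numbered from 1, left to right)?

000000000
000000001
000000010
000000100
000001001
position 5 holds 0

0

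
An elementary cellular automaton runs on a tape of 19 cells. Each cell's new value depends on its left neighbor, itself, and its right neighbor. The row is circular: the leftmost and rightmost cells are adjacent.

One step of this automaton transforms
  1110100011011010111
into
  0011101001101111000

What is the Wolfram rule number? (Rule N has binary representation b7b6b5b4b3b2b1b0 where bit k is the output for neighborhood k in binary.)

101

position 0: 111 → 0  (bit 7 = 0)
position 2: 110 → 1  (bit 6 = 1)
position 3: 101 → 1  (bit 5 = 1)
position 5: 100 → 0  (bit 4 = 0)
position 8: 011 → 0  (bit 3 = 0)
position 4: 010 → 1  (bit 2 = 1)
position 7: 001 → 0  (bit 1 = 0)
position 6: 000 → 1  (bit 0 = 1)
bits b7..b0 = 01100101 = 101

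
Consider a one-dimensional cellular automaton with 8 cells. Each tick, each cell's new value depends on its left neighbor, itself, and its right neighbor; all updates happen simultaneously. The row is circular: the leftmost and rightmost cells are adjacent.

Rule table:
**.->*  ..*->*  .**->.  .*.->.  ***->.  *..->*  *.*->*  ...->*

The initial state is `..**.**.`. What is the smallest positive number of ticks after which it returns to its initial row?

tick 1: **.**.**
tick 2: .**.**..
tick 3: *.**.***
tick 4: **.**...
tick 5: .**.****
tick 6: *.**...*
tick 7: **.****.
tick 8: .**...**
tick 9: *.****.*
tick 10: **...**.
tick 11: .****.**
tick 12: *...**.*
tick 13: ****.**.
tick 14: ...**.**
tick 15: ***.**.*
tick 16: ..**.**.

16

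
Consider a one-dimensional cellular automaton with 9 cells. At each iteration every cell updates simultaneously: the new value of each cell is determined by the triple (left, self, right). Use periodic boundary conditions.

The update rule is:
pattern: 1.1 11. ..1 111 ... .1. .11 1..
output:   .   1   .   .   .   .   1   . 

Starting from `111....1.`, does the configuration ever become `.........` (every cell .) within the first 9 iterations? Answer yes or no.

yes

1.1......
.........
all cells are . at iteration 2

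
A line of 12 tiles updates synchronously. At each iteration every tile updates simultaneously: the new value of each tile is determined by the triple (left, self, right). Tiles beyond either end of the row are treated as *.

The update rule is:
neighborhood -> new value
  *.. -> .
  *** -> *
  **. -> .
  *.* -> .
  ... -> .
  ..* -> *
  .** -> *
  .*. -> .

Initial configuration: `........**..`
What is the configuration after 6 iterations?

iteration 1: .......**..*
iteration 2: ......**..**
iteration 3: .....**..***
iteration 4: ....**..****
iteration 5: ...**..*****
iteration 6: ..**..******

..**..******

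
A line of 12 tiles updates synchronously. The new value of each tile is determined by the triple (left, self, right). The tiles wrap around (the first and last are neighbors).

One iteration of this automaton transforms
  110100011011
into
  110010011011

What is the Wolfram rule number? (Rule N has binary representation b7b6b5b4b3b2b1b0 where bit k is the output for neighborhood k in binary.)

position 0: 111 → 1  (bit 7 = 1)
position 1: 110 → 1  (bit 6 = 1)
position 2: 101 → 0  (bit 5 = 0)
position 4: 100 → 1  (bit 4 = 1)
position 7: 011 → 1  (bit 3 = 1)
position 3: 010 → 0  (bit 2 = 0)
position 6: 001 → 0  (bit 1 = 0)
position 5: 000 → 0  (bit 0 = 0)
bits b7..b0 = 11011000 = 216

216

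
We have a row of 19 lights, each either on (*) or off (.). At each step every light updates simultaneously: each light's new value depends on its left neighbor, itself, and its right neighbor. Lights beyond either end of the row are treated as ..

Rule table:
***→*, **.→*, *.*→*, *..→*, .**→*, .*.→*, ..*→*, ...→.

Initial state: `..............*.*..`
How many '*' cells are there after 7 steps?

12

.............*****.
............*******
...........********
..........*********
.........**********
........***********
.......************
count of *: 12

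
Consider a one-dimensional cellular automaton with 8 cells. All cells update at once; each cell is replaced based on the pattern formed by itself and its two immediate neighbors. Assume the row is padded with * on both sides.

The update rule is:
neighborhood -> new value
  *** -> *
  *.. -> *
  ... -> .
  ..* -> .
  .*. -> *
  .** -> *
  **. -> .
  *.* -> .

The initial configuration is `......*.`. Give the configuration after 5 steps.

*.....*.
.*....*.
.**...*.
.*.*..*.
.*.**.*.

.*.**.*.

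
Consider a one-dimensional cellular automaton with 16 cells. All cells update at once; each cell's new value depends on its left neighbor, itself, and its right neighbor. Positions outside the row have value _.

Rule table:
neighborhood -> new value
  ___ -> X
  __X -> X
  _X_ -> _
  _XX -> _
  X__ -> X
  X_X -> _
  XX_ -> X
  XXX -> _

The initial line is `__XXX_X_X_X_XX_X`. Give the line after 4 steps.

XX__X________X__
_XXX_XXXXXXXX_XX
X__X________X__X
_XX_XXXXXXXX_XX_

_XX_XXXXXXXX_XX_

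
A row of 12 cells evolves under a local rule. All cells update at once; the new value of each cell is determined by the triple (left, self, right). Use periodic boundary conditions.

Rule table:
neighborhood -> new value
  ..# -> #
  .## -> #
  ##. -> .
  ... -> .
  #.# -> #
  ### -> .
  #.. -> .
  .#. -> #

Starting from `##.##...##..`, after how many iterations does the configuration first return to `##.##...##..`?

12

iteration 1: #.##...##..#
iteration 2: .##...##..##
iteration 3: ##...##..##.
iteration 4: #...##..##.#
iteration 5: ...##..##.##
iteration 6: ..##..##.##.
iteration 7: .##..##.##..
iteration 8: ##..##.##...
iteration 9: #..##.##...#
iteration 10: ..##.##...##
iteration 11: .##.##...##.
iteration 12: ##.##...##..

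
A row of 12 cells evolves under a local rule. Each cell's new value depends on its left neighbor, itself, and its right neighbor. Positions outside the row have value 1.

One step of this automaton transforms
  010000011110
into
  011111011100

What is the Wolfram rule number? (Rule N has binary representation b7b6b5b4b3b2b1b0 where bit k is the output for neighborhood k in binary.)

157

position 8: 111 → 1  (bit 7 = 1)
position 10: 110 → 0  (bit 6 = 0)
position 0: 101 → 0  (bit 5 = 0)
position 2: 100 → 1  (bit 4 = 1)
position 7: 011 → 1  (bit 3 = 1)
position 1: 010 → 1  (bit 2 = 1)
position 6: 001 → 0  (bit 1 = 0)
position 3: 000 → 1  (bit 0 = 1)
bits b7..b0 = 10011101 = 157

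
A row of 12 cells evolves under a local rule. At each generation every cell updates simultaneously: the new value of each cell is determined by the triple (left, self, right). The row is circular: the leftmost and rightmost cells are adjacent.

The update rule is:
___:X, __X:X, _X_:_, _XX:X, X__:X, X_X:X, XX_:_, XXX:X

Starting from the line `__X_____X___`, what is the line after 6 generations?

XXX_XXXXX_XX

XX_XXXXX_XXX
X_XXXXX_XXXX
_XXXXX_XXXXX
XXXXX_XXXXX_
XXXX_XXXXX_X
XXX_XXXXX_XX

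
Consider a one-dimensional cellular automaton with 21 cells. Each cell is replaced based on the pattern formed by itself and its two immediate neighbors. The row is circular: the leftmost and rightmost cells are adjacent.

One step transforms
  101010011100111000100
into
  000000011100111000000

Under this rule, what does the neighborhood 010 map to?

0

At position 0 the neighborhood is 010; the next row has 0 there.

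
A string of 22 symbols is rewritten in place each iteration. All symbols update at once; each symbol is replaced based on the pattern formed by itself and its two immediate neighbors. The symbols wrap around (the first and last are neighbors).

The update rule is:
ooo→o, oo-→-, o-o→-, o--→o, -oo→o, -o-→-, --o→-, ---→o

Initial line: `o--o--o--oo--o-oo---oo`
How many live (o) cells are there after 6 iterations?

-o--o--o-o-o---o-oo-oo
--o--o------oo---o--o-
o--o--ooooo-o-oo--o--o
-o--o-oooo----o-o--o-o
--o---ooo-ooo----o----
o--oo-oo--oo-ooo--oooo
count of o: 14

14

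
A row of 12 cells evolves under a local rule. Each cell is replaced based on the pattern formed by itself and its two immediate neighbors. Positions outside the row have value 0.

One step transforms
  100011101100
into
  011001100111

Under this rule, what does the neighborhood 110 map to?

At position 6 the neighborhood is 110; the next row has 1 there.

1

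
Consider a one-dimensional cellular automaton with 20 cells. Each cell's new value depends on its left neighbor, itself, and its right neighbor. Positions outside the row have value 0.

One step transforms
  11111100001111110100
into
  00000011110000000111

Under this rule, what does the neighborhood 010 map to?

At position 17 the neighborhood is 010; the next row has 1 there.

1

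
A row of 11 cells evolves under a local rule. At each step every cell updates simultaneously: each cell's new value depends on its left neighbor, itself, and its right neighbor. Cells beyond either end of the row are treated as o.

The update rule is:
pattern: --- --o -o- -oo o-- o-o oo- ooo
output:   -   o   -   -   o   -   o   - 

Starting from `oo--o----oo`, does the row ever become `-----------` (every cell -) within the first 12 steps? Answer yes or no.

step 1: -ooo-o--o--
step 2: ---o--oo-oo
step 3: o-o-oo-o---
step 4: o----o--o-o
step 5: oo--o-oo---
step 6: -ooo---oo-o
step 7: ---oo-o-o--
step 8: o-o-o----oo
step 9: o----o--o--
step 10: oo--o-oo-oo
step 11: -ooo---o---
step 12: ---oo-o-o-o
step 12 is ---oo-o-o-o, still not uniform -

no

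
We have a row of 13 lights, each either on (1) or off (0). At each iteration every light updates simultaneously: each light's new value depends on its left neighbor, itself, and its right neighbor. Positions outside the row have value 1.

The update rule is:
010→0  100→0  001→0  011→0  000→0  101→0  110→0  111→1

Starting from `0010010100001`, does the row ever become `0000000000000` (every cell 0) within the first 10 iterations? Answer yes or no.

yes

0000000000000
all cells are 0 at iteration 1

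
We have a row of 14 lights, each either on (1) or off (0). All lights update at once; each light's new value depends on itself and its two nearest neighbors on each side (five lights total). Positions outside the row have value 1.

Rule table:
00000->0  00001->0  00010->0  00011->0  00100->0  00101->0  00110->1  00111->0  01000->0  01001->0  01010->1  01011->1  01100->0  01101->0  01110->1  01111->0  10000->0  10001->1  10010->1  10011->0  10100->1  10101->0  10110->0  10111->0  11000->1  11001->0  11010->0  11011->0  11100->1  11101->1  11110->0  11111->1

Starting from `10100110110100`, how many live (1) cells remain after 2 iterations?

iteration 1: 10100100000100
iteration 2: 10101000000000
count of 1: 3

3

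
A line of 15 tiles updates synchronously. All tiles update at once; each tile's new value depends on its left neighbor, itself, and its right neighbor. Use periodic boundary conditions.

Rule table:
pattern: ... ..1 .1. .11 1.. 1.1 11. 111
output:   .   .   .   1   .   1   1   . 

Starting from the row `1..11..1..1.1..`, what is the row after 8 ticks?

...11......1...
...11..........
...11..........  (fixed point — unchanged through tick 8)

...11..........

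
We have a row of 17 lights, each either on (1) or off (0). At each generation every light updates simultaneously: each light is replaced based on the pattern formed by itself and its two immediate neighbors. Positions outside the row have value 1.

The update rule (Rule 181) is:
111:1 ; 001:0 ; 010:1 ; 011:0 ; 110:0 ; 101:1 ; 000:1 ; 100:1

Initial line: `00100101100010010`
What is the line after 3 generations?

11101101110110110

10110110011011011
01001001000100101
11101101110110110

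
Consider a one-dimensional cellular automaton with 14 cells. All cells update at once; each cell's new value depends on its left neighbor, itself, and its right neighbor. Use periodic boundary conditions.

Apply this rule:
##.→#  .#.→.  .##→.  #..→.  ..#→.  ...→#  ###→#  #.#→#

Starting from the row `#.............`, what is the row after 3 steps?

....##########

..###########.
#..##########.
....##########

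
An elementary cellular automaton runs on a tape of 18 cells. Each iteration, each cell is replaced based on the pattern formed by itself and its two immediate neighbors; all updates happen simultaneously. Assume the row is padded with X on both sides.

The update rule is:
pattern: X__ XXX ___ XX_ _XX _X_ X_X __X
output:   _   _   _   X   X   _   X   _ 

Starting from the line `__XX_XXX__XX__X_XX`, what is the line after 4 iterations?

__XXXX_X__XX___XX_
__X__XX___XX___XXX
_____XX___XX___X__
_____XX___XX______

_____XX___XX______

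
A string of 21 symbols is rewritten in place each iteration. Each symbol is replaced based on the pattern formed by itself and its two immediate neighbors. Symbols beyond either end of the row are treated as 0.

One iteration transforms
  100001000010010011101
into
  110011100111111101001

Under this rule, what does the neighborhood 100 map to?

At position 1 the neighborhood is 100; the next row has 1 there.

1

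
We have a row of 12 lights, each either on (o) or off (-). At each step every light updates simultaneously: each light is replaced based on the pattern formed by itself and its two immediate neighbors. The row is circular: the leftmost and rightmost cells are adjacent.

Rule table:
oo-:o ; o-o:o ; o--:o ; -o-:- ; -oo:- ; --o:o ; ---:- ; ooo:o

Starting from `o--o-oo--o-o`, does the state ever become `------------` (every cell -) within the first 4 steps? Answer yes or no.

no

ooo-o-ooo-o-
-ooo-o-ooo-o
o-ooo-o-ooo-
-o-ooo-o-ooo
step 4 is -o-ooo-o-ooo, still not uniform -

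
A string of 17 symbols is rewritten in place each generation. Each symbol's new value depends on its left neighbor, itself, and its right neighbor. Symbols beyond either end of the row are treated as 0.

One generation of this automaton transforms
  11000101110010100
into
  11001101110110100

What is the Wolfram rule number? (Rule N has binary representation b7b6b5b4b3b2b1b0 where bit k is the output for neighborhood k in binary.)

206

position 8: 111 → 1  (bit 7 = 1)
position 1: 110 → 1  (bit 6 = 1)
position 6: 101 → 0  (bit 5 = 0)
position 2: 100 → 0  (bit 4 = 0)
position 0: 011 → 1  (bit 3 = 1)
position 5: 010 → 1  (bit 2 = 1)
position 4: 001 → 1  (bit 1 = 1)
position 3: 000 → 0  (bit 0 = 0)
bits b7..b0 = 11001110 = 206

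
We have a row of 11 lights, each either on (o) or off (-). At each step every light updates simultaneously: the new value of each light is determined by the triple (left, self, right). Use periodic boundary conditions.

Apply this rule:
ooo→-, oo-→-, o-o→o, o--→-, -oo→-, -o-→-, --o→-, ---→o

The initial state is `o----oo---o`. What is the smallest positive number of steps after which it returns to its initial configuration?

--oo----o--
o----oo---o

2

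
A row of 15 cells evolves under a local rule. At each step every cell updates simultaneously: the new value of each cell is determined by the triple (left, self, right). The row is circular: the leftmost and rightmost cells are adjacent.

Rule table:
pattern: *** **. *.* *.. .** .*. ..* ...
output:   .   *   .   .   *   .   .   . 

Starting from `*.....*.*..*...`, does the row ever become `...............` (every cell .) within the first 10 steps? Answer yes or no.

step 1: ...............
all cells are . at step 1

yes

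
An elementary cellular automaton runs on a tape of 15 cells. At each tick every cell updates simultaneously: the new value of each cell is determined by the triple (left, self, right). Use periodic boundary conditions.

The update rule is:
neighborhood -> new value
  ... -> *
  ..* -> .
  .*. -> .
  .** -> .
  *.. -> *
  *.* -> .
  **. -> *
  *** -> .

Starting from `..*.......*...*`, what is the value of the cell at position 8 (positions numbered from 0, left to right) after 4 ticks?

.

*..******..**..
.*......**..**.
..*****..**..**
*.....**..**..*
position 8 holds .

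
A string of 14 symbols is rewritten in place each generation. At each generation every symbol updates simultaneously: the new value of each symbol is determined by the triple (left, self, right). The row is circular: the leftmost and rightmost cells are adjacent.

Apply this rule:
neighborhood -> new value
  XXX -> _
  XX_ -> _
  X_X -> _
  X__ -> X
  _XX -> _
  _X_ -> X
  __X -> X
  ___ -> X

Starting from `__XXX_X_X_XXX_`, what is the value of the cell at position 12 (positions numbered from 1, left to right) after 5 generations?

_

XX____X_X____X
__XXXXX_XXXXX_
XX___________X
__XXXXXXXXXXX_
XX___________X
position 12 holds _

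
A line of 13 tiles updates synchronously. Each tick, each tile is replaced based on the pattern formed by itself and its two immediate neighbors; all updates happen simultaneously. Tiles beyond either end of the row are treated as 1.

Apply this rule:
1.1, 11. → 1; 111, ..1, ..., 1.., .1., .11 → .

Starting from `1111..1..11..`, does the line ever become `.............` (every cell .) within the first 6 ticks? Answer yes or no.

tick 1: ...1......1..
tick 2: .............
all cells are . at tick 2

yes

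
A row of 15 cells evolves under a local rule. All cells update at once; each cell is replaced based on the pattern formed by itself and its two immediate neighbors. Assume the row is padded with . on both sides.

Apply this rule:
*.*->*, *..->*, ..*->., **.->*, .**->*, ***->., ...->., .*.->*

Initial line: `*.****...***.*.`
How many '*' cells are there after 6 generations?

9

generation 1: ***..**..*.****
generation 2: *.**.***.***..*
generation 3: ******.***.**.*
generation 4: *....***.******
generation 5: **...*.***....*
generation 6: ***..***.**...*
count of *: 9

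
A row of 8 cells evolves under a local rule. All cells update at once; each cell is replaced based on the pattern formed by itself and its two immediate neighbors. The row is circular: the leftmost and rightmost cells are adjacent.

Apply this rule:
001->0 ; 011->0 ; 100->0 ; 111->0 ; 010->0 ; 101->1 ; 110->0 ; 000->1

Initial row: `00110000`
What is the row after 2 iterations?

iteration 1: 10000111
iteration 2: 00110000

00110000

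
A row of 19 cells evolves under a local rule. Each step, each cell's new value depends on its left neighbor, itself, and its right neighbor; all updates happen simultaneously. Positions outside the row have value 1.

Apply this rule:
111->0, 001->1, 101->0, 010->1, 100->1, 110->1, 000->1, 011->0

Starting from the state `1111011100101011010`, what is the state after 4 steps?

0001000111101001010
1111111000101111010
0000001111100001010
1111110000111111010

1111110000111111010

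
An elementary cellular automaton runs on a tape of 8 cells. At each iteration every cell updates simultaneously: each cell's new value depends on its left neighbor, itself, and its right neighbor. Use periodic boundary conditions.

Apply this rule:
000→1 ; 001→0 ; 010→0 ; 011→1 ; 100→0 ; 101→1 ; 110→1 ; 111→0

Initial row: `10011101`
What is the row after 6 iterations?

10001100

10010111
10001100
00101100
10011101  (repeats iteration 0; period 4)
iteration 6: 10001100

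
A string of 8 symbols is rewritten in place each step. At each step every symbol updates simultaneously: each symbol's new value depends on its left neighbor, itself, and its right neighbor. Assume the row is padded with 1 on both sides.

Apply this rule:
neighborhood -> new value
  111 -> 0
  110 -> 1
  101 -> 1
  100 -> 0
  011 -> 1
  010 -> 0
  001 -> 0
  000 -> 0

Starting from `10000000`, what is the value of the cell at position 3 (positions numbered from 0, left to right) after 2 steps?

0

10000000  (fixed point — unchanged through step 2)
position 3 holds 0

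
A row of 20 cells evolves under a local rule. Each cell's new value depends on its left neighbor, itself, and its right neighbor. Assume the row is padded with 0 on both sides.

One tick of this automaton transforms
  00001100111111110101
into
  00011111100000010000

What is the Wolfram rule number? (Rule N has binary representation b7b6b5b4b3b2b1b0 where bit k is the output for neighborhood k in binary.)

90

position 9: 111 → 0  (bit 7 = 0)
position 5: 110 → 1  (bit 6 = 1)
position 16: 101 → 0  (bit 5 = 0)
position 6: 100 → 1  (bit 4 = 1)
position 4: 011 → 1  (bit 3 = 1)
position 17: 010 → 0  (bit 2 = 0)
position 3: 001 → 1  (bit 1 = 1)
position 0: 000 → 0  (bit 0 = 0)
bits b7..b0 = 01011010 = 90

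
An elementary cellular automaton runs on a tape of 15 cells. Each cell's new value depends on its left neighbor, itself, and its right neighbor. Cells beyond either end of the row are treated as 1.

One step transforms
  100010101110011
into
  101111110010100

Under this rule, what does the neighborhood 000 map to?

At position 2 the neighborhood is 000; the next row has 1 there.

1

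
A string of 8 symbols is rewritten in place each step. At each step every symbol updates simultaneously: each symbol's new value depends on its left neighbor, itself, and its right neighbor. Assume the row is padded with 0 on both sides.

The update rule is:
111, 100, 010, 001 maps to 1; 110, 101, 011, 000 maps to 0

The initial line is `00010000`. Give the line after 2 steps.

01010100

00111000
01010100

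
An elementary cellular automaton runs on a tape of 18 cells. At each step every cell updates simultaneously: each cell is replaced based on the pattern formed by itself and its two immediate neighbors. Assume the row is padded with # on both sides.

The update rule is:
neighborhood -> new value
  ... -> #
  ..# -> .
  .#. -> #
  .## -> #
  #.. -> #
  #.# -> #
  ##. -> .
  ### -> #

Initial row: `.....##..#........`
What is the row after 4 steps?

step 1: ####.#.#.########.
step 2: ###.############.#
step 3: ##.############.##
step 4: #.############.###

#.############.###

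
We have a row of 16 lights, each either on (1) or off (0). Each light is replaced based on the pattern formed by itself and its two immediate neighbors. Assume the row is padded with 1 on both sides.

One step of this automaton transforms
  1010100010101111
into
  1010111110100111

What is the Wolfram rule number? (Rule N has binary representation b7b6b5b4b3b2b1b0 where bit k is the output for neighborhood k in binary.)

position 13: 111 → 1  (bit 7 = 1)
position 0: 110 → 1  (bit 6 = 1)
position 1: 101 → 0  (bit 5 = 0)
position 5: 100 → 1  (bit 4 = 1)
position 12: 011 → 0  (bit 3 = 0)
position 2: 010 → 1  (bit 2 = 1)
position 7: 001 → 1  (bit 1 = 1)
position 6: 000 → 1  (bit 0 = 1)
bits b7..b0 = 11010111 = 215

215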